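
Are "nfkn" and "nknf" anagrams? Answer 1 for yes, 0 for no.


Strings: "nfkn", "nknf"
Sorted first:  fknn
Sorted second: fknn
Sorted forms match => anagrams

1


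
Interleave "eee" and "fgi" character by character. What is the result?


Interleaving "eee" and "fgi":
  Position 0: 'e' from first, 'f' from second => "ef"
  Position 1: 'e' from first, 'g' from second => "eg"
  Position 2: 'e' from first, 'i' from second => "ei"
Result: efegei

efegei


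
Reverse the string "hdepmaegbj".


Input: hdepmaegbj
Reading characters right to left:
  Position 9: 'j'
  Position 8: 'b'
  Position 7: 'g'
  Position 6: 'e'
  Position 5: 'a'
  Position 4: 'm'
  Position 3: 'p'
  Position 2: 'e'
  Position 1: 'd'
  Position 0: 'h'
Reversed: jbgeampedh

jbgeampedh


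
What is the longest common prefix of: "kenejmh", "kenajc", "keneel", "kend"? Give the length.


Words: kenejmh, kenajc, keneel, kend
  Position 0: all 'k' => match
  Position 1: all 'e' => match
  Position 2: all 'n' => match
  Position 3: ('e', 'a', 'e', 'd') => mismatch, stop
LCP = "ken" (length 3)

3


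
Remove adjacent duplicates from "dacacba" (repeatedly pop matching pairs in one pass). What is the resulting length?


Input: dacacba
Stack-based adjacent duplicate removal:
  Read 'd': push. Stack: d
  Read 'a': push. Stack: da
  Read 'c': push. Stack: dac
  Read 'a': push. Stack: daca
  Read 'c': push. Stack: dacac
  Read 'b': push. Stack: dacacb
  Read 'a': push. Stack: dacacba
Final stack: "dacacba" (length 7)

7


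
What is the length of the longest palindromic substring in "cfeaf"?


Input: "cfeaf"
Checking substrings for palindromes:
  No multi-char palindromic substrings found
Longest palindromic substring: "c" with length 1

1


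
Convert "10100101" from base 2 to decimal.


Input: "10100101" in base 2
Positional expansion:
  Digit '1' (value 1) x 2^7 = 128
  Digit '0' (value 0) x 2^6 = 0
  Digit '1' (value 1) x 2^5 = 32
  Digit '0' (value 0) x 2^4 = 0
  Digit '0' (value 0) x 2^3 = 0
  Digit '1' (value 1) x 2^2 = 4
  Digit '0' (value 0) x 2^1 = 0
  Digit '1' (value 1) x 2^0 = 1
Sum = 165

165


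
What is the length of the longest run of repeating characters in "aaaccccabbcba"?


Input: "aaaccccabbcba"
Scanning for longest run:
  Position 1 ('a'): continues run of 'a', length=2
  Position 2 ('a'): continues run of 'a', length=3
  Position 3 ('c'): new char, reset run to 1
  Position 4 ('c'): continues run of 'c', length=2
  Position 5 ('c'): continues run of 'c', length=3
  Position 6 ('c'): continues run of 'c', length=4
  Position 7 ('a'): new char, reset run to 1
  Position 8 ('b'): new char, reset run to 1
  Position 9 ('b'): continues run of 'b', length=2
  Position 10 ('c'): new char, reset run to 1
  Position 11 ('b'): new char, reset run to 1
  Position 12 ('a'): new char, reset run to 1
Longest run: 'c' with length 4

4


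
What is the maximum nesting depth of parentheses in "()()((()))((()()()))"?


Input: "()()((()))((()()()))"
Tracking depth:
  Position 0 '(': depth becomes 1
  Position 1 ')': depth becomes 0
  Position 2 '(': depth becomes 1
  Position 3 ')': depth becomes 0
  Position 4 '(': depth becomes 1
  Position 5 '(': depth becomes 2
  Position 6 '(': depth becomes 3
  Position 7 ')': depth becomes 2
  Position 8 ')': depth becomes 1
  Position 9 ')': depth becomes 0
  Position 10 '(': depth becomes 1
  Position 11 '(': depth becomes 2
  Position 12 '(': depth becomes 3
  Position 13 ')': depth becomes 2
  Position 14 '(': depth becomes 3
  Position 15 ')': depth becomes 2
  Position 16 '(': depth becomes 3
  Position 17 ')': depth becomes 2
  Position 18 ')': depth becomes 1
  Position 19 ')': depth becomes 0
Maximum depth reached: 3

3


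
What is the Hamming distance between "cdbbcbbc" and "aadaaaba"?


Comparing "cdbbcbbc" and "aadaaaba" position by position:
  Position 0: 'c' vs 'a' => differ
  Position 1: 'd' vs 'a' => differ
  Position 2: 'b' vs 'd' => differ
  Position 3: 'b' vs 'a' => differ
  Position 4: 'c' vs 'a' => differ
  Position 5: 'b' vs 'a' => differ
  Position 6: 'b' vs 'b' => same
  Position 7: 'c' vs 'a' => differ
Total differences (Hamming distance): 7

7


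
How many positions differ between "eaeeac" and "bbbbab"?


Comparing "eaeeac" and "bbbbab" position by position:
  Position 0: 'e' vs 'b' => DIFFER
  Position 1: 'a' vs 'b' => DIFFER
  Position 2: 'e' vs 'b' => DIFFER
  Position 3: 'e' vs 'b' => DIFFER
  Position 4: 'a' vs 'a' => same
  Position 5: 'c' vs 'b' => DIFFER
Positions that differ: 5

5


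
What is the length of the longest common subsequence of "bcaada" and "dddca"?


LCS of "bcaada" and "dddca"
DP table:
           d    d    d    c    a
      0    0    0    0    0    0
  b   0    0    0    0    0    0
  c   0    0    0    0    1    1
  a   0    0    0    0    1    2
  a   0    0    0    0    1    2
  d   0    1    1    1    1    2
  a   0    1    1    1    1    2
LCS length = dp[6][5] = 2

2


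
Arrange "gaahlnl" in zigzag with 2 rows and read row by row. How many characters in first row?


Zigzag "gaahlnl" into 2 rows:
Placing characters:
  'g' => row 0
  'a' => row 1
  'a' => row 0
  'h' => row 1
  'l' => row 0
  'n' => row 1
  'l' => row 0
Rows:
  Row 0: "gall"
  Row 1: "ahn"
First row length: 4

4


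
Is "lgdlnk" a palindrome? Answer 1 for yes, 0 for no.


Input: lgdlnk
Reversed: knldgl
  Compare pos 0 ('l') with pos 5 ('k'): MISMATCH
  Compare pos 1 ('g') with pos 4 ('n'): MISMATCH
  Compare pos 2 ('d') with pos 3 ('l'): MISMATCH
Result: not a palindrome

0


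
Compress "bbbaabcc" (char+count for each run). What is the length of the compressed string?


Input: bbbaabcc
Runs:
  'b' x 3 => "b3"
  'a' x 2 => "a2"
  'b' x 1 => "b1"
  'c' x 2 => "c2"
Compressed: "b3a2b1c2"
Compressed length: 8

8


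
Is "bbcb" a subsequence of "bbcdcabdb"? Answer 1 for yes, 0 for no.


Check if "bbcb" is a subsequence of "bbcdcabdb"
Greedy scan:
  Position 0 ('b'): matches sub[0] = 'b'
  Position 1 ('b'): matches sub[1] = 'b'
  Position 2 ('c'): matches sub[2] = 'c'
  Position 3 ('d'): no match needed
  Position 4 ('c'): no match needed
  Position 5 ('a'): no match needed
  Position 6 ('b'): matches sub[3] = 'b'
  Position 7 ('d'): no match needed
  Position 8 ('b'): no match needed
All 4 characters matched => is a subsequence

1


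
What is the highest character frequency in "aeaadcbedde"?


Input: aeaadcbedde
Character counts:
  'a': 3
  'b': 1
  'c': 1
  'd': 3
  'e': 3
Maximum frequency: 3

3


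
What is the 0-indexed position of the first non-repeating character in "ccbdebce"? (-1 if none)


Input: ccbdebce
Character frequencies:
  'b': 2
  'c': 3
  'd': 1
  'e': 2
Scanning left to right for freq == 1:
  Position 0 ('c'): freq=3, skip
  Position 1 ('c'): freq=3, skip
  Position 2 ('b'): freq=2, skip
  Position 3 ('d'): unique! => answer = 3

3


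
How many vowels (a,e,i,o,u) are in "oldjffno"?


Input: oldjffno
Checking each character:
  'o' at position 0: vowel (running total: 1)
  'l' at position 1: consonant
  'd' at position 2: consonant
  'j' at position 3: consonant
  'f' at position 4: consonant
  'f' at position 5: consonant
  'n' at position 6: consonant
  'o' at position 7: vowel (running total: 2)
Total vowels: 2

2


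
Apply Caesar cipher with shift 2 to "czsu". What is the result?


Caesar cipher: shift "czsu" by 2
  'c' (pos 2) + 2 = pos 4 = 'e'
  'z' (pos 25) + 2 = pos 1 = 'b'
  's' (pos 18) + 2 = pos 20 = 'u'
  'u' (pos 20) + 2 = pos 22 = 'w'
Result: ebuw

ebuw


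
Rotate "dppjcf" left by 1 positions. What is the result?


Input: "dppjcf", rotate left by 1
First 1 characters: "d"
Remaining characters: "ppjcf"
Concatenate remaining + first: "ppjcf" + "d" = "ppjcfd"

ppjcfd


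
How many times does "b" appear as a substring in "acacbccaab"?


Searching for "b" in "acacbccaab"
Scanning each position:
  Position 0: "a" => no
  Position 1: "c" => no
  Position 2: "a" => no
  Position 3: "c" => no
  Position 4: "b" => MATCH
  Position 5: "c" => no
  Position 6: "c" => no
  Position 7: "a" => no
  Position 8: "a" => no
  Position 9: "b" => MATCH
Total occurrences: 2

2


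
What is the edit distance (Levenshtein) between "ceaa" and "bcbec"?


Computing edit distance: "ceaa" -> "bcbec"
DP table:
           b    c    b    e    c
      0    1    2    3    4    5
  c   1    1    1    2    3    4
  e   2    2    2    2    2    3
  a   3    3    3    3    3    3
  a   4    4    4    4    4    4
Edit distance = dp[4][5] = 4

4


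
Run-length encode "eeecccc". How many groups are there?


Input: eeecccc
Scanning for consecutive runs:
  Group 1: 'e' x 3 (positions 0-2)
  Group 2: 'c' x 4 (positions 3-6)
Total groups: 2

2


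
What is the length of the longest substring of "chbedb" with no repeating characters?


Input: "chbedb"
Sliding window (track last position of each char):
  Position 0 ('c'): window [0,0] length 1 -- new best
  Position 1 ('h'): window [0,1] length 2 -- new best
  Position 2 ('b'): window [0,2] length 3 -- new best
  Position 3 ('e'): window [0,3] length 4 -- new best
  Position 4 ('d'): window [0,4] length 5 -- new best
  Position 5 ('b'): repeat (last at 2), move window start to 3
  Position 5 ('b'): window [3,5] length 3
Longest substring with no repeats: "chbed" with length 5

5


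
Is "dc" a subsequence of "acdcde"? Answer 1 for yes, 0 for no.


Check if "dc" is a subsequence of "acdcde"
Greedy scan:
  Position 0 ('a'): no match needed
  Position 1 ('c'): no match needed
  Position 2 ('d'): matches sub[0] = 'd'
  Position 3 ('c'): matches sub[1] = 'c'
  Position 4 ('d'): no match needed
  Position 5 ('e'): no match needed
All 2 characters matched => is a subsequence

1


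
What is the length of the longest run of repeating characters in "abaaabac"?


Input: "abaaabac"
Scanning for longest run:
  Position 1 ('b'): new char, reset run to 1
  Position 2 ('a'): new char, reset run to 1
  Position 3 ('a'): continues run of 'a', length=2
  Position 4 ('a'): continues run of 'a', length=3
  Position 5 ('b'): new char, reset run to 1
  Position 6 ('a'): new char, reset run to 1
  Position 7 ('c'): new char, reset run to 1
Longest run: 'a' with length 3

3


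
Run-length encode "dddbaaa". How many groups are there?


Input: dddbaaa
Scanning for consecutive runs:
  Group 1: 'd' x 3 (positions 0-2)
  Group 2: 'b' x 1 (positions 3-3)
  Group 3: 'a' x 3 (positions 4-6)
Total groups: 3

3


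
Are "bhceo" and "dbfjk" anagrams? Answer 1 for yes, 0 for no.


Strings: "bhceo", "dbfjk"
Sorted first:  bceho
Sorted second: bdfjk
Differ at position 1: 'c' vs 'd' => not anagrams

0


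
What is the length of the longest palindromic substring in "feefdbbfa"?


Input: "feefdbbfa"
Checking substrings for palindromes:
  [0:4] "feef" (len 4) => palindrome
  [1:3] "ee" (len 2) => palindrome
  [5:7] "bb" (len 2) => palindrome
Longest palindromic substring: "feef" with length 4

4


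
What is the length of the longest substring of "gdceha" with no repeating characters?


Input: "gdceha"
Sliding window (track last position of each char):
  Position 0 ('g'): window [0,0] length 1 -- new best
  Position 1 ('d'): window [0,1] length 2 -- new best
  Position 2 ('c'): window [0,2] length 3 -- new best
  Position 3 ('e'): window [0,3] length 4 -- new best
  Position 4 ('h'): window [0,4] length 5 -- new best
  Position 5 ('a'): window [0,5] length 6 -- new best
Longest substring with no repeats: "gdceha" with length 6

6


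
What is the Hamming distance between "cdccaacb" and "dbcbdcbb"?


Comparing "cdccaacb" and "dbcbdcbb" position by position:
  Position 0: 'c' vs 'd' => differ
  Position 1: 'd' vs 'b' => differ
  Position 2: 'c' vs 'c' => same
  Position 3: 'c' vs 'b' => differ
  Position 4: 'a' vs 'd' => differ
  Position 5: 'a' vs 'c' => differ
  Position 6: 'c' vs 'b' => differ
  Position 7: 'b' vs 'b' => same
Total differences (Hamming distance): 6

6


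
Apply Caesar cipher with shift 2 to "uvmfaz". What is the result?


Caesar cipher: shift "uvmfaz" by 2
  'u' (pos 20) + 2 = pos 22 = 'w'
  'v' (pos 21) + 2 = pos 23 = 'x'
  'm' (pos 12) + 2 = pos 14 = 'o'
  'f' (pos 5) + 2 = pos 7 = 'h'
  'a' (pos 0) + 2 = pos 2 = 'c'
  'z' (pos 25) + 2 = pos 1 = 'b'
Result: wxohcb

wxohcb


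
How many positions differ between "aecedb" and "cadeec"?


Comparing "aecedb" and "cadeec" position by position:
  Position 0: 'a' vs 'c' => DIFFER
  Position 1: 'e' vs 'a' => DIFFER
  Position 2: 'c' vs 'd' => DIFFER
  Position 3: 'e' vs 'e' => same
  Position 4: 'd' vs 'e' => DIFFER
  Position 5: 'b' vs 'c' => DIFFER
Positions that differ: 5

5


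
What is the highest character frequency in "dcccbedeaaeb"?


Input: dcccbedeaaeb
Character counts:
  'a': 2
  'b': 2
  'c': 3
  'd': 2
  'e': 3
Maximum frequency: 3

3


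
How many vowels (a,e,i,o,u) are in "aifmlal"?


Input: aifmlal
Checking each character:
  'a' at position 0: vowel (running total: 1)
  'i' at position 1: vowel (running total: 2)
  'f' at position 2: consonant
  'm' at position 3: consonant
  'l' at position 4: consonant
  'a' at position 5: vowel (running total: 3)
  'l' at position 6: consonant
Total vowels: 3

3


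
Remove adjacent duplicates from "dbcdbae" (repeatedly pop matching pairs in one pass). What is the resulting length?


Input: dbcdbae
Stack-based adjacent duplicate removal:
  Read 'd': push. Stack: d
  Read 'b': push. Stack: db
  Read 'c': push. Stack: dbc
  Read 'd': push. Stack: dbcd
  Read 'b': push. Stack: dbcdb
  Read 'a': push. Stack: dbcdba
  Read 'e': push. Stack: dbcdbae
Final stack: "dbcdbae" (length 7)

7


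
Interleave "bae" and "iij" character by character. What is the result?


Interleaving "bae" and "iij":
  Position 0: 'b' from first, 'i' from second => "bi"
  Position 1: 'a' from first, 'i' from second => "ai"
  Position 2: 'e' from first, 'j' from second => "ej"
Result: biaiej

biaiej


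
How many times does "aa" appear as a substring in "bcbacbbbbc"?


Searching for "aa" in "bcbacbbbbc"
Scanning each position:
  Position 0: "bc" => no
  Position 1: "cb" => no
  Position 2: "ba" => no
  Position 3: "ac" => no
  Position 4: "cb" => no
  Position 5: "bb" => no
  Position 6: "bb" => no
  Position 7: "bb" => no
  Position 8: "bc" => no
Total occurrences: 0

0


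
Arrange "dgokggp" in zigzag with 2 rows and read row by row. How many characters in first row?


Zigzag "dgokggp" into 2 rows:
Placing characters:
  'd' => row 0
  'g' => row 1
  'o' => row 0
  'k' => row 1
  'g' => row 0
  'g' => row 1
  'p' => row 0
Rows:
  Row 0: "dogp"
  Row 1: "gkg"
First row length: 4

4


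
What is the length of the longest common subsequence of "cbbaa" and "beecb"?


LCS of "cbbaa" and "beecb"
DP table:
           b    e    e    c    b
      0    0    0    0    0    0
  c   0    0    0    0    1    1
  b   0    1    1    1    1    2
  b   0    1    1    1    1    2
  a   0    1    1    1    1    2
  a   0    1    1    1    1    2
LCS length = dp[5][5] = 2

2


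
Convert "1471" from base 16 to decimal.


Input: "1471" in base 16
Positional expansion:
  Digit '1' (value 1) x 16^3 = 4096
  Digit '4' (value 4) x 16^2 = 1024
  Digit '7' (value 7) x 16^1 = 112
  Digit '1' (value 1) x 16^0 = 1
Sum = 5233

5233


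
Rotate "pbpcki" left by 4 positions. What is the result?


Input: "pbpcki", rotate left by 4
First 4 characters: "pbpc"
Remaining characters: "ki"
Concatenate remaining + first: "ki" + "pbpc" = "kipbpc"

kipbpc


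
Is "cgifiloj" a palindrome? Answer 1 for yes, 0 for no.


Input: cgifiloj
Reversed: jolifigc
  Compare pos 0 ('c') with pos 7 ('j'): MISMATCH
  Compare pos 1 ('g') with pos 6 ('o'): MISMATCH
  Compare pos 2 ('i') with pos 5 ('l'): MISMATCH
  Compare pos 3 ('f') with pos 4 ('i'): MISMATCH
Result: not a palindrome

0


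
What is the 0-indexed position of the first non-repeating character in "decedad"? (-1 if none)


Input: decedad
Character frequencies:
  'a': 1
  'c': 1
  'd': 3
  'e': 2
Scanning left to right for freq == 1:
  Position 0 ('d'): freq=3, skip
  Position 1 ('e'): freq=2, skip
  Position 2 ('c'): unique! => answer = 2

2


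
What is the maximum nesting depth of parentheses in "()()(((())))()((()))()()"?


Input: "()()(((())))()((()))()()"
Tracking depth:
  Position 0 '(': depth becomes 1
  Position 1 ')': depth becomes 0
  Position 2 '(': depth becomes 1
  Position 3 ')': depth becomes 0
  Position 4 '(': depth becomes 1
  Position 5 '(': depth becomes 2
  Position 6 '(': depth becomes 3
  Position 7 '(': depth becomes 4
  Position 8 ')': depth becomes 3
  Position 9 ')': depth becomes 2
  Position 10 ')': depth becomes 1
  Position 11 ')': depth becomes 0
  Position 12 '(': depth becomes 1
  Position 13 ')': depth becomes 0
  Position 14 '(': depth becomes 1
  Position 15 '(': depth becomes 2
  Position 16 '(': depth becomes 3
  Position 17 ')': depth becomes 2
  Position 18 ')': depth becomes 1
  Position 19 ')': depth becomes 0
  Position 20 '(': depth becomes 1
  Position 21 ')': depth becomes 0
  Position 22 '(': depth becomes 1
  Position 23 ')': depth becomes 0
Maximum depth reached: 4

4


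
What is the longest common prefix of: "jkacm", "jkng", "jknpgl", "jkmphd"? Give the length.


Words: jkacm, jkng, jknpgl, jkmphd
  Position 0: all 'j' => match
  Position 1: all 'k' => match
  Position 2: ('a', 'n', 'n', 'm') => mismatch, stop
LCP = "jk" (length 2)

2


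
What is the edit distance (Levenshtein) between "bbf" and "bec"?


Computing edit distance: "bbf" -> "bec"
DP table:
           b    e    c
      0    1    2    3
  b   1    0    1    2
  b   2    1    1    2
  f   3    2    2    2
Edit distance = dp[3][3] = 2

2


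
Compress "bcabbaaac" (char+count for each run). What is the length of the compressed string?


Input: bcabbaaac
Runs:
  'b' x 1 => "b1"
  'c' x 1 => "c1"
  'a' x 1 => "a1"
  'b' x 2 => "b2"
  'a' x 3 => "a3"
  'c' x 1 => "c1"
Compressed: "b1c1a1b2a3c1"
Compressed length: 12

12


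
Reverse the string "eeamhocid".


Input: eeamhocid
Reading characters right to left:
  Position 8: 'd'
  Position 7: 'i'
  Position 6: 'c'
  Position 5: 'o'
  Position 4: 'h'
  Position 3: 'm'
  Position 2: 'a'
  Position 1: 'e'
  Position 0: 'e'
Reversed: dicohmaee

dicohmaee


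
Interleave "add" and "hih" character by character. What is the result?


Interleaving "add" and "hih":
  Position 0: 'a' from first, 'h' from second => "ah"
  Position 1: 'd' from first, 'i' from second => "di"
  Position 2: 'd' from first, 'h' from second => "dh"
Result: ahdidh

ahdidh


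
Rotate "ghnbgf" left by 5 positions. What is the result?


Input: "ghnbgf", rotate left by 5
First 5 characters: "ghnbg"
Remaining characters: "f"
Concatenate remaining + first: "f" + "ghnbg" = "fghnbg"

fghnbg


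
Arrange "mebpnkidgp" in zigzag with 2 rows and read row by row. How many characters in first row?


Zigzag "mebpnkidgp" into 2 rows:
Placing characters:
  'm' => row 0
  'e' => row 1
  'b' => row 0
  'p' => row 1
  'n' => row 0
  'k' => row 1
  'i' => row 0
  'd' => row 1
  'g' => row 0
  'p' => row 1
Rows:
  Row 0: "mbnig"
  Row 1: "epkdp"
First row length: 5

5


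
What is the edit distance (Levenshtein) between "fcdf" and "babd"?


Computing edit distance: "fcdf" -> "babd"
DP table:
           b    a    b    d
      0    1    2    3    4
  f   1    1    2    3    4
  c   2    2    2    3    4
  d   3    3    3    3    3
  f   4    4    4    4    4
Edit distance = dp[4][4] = 4

4


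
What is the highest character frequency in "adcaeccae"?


Input: adcaeccae
Character counts:
  'a': 3
  'c': 3
  'd': 1
  'e': 2
Maximum frequency: 3

3


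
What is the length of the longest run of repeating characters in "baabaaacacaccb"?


Input: "baabaaacacaccb"
Scanning for longest run:
  Position 1 ('a'): new char, reset run to 1
  Position 2 ('a'): continues run of 'a', length=2
  Position 3 ('b'): new char, reset run to 1
  Position 4 ('a'): new char, reset run to 1
  Position 5 ('a'): continues run of 'a', length=2
  Position 6 ('a'): continues run of 'a', length=3
  Position 7 ('c'): new char, reset run to 1
  Position 8 ('a'): new char, reset run to 1
  Position 9 ('c'): new char, reset run to 1
  Position 10 ('a'): new char, reset run to 1
  Position 11 ('c'): new char, reset run to 1
  Position 12 ('c'): continues run of 'c', length=2
  Position 13 ('b'): new char, reset run to 1
Longest run: 'a' with length 3

3


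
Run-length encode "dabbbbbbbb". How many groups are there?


Input: dabbbbbbbb
Scanning for consecutive runs:
  Group 1: 'd' x 1 (positions 0-0)
  Group 2: 'a' x 1 (positions 1-1)
  Group 3: 'b' x 8 (positions 2-9)
Total groups: 3

3


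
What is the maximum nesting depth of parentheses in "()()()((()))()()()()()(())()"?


Input: "()()()((()))()()()()()(())()"
Tracking depth:
  Position 0 '(': depth becomes 1
  Position 1 ')': depth becomes 0
  Position 2 '(': depth becomes 1
  Position 3 ')': depth becomes 0
  Position 4 '(': depth becomes 1
  Position 5 ')': depth becomes 0
  Position 6 '(': depth becomes 1
  Position 7 '(': depth becomes 2
  Position 8 '(': depth becomes 3
  Position 9 ')': depth becomes 2
  Position 10 ')': depth becomes 1
  Position 11 ')': depth becomes 0
  Position 12 '(': depth becomes 1
  Position 13 ')': depth becomes 0
  Position 14 '(': depth becomes 1
  Position 15 ')': depth becomes 0
  Position 16 '(': depth becomes 1
  Position 17 ')': depth becomes 0
  Position 18 '(': depth becomes 1
  Position 19 ')': depth becomes 0
  Position 20 '(': depth becomes 1
  Position 21 ')': depth becomes 0
  Position 22 '(': depth becomes 1
  Position 23 '(': depth becomes 2
  Position 24 ')': depth becomes 1
  Position 25 ')': depth becomes 0
  Position 26 '(': depth becomes 1
  Position 27 ')': depth becomes 0
Maximum depth reached: 3

3


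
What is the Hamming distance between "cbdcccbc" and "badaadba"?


Comparing "cbdcccbc" and "badaadba" position by position:
  Position 0: 'c' vs 'b' => differ
  Position 1: 'b' vs 'a' => differ
  Position 2: 'd' vs 'd' => same
  Position 3: 'c' vs 'a' => differ
  Position 4: 'c' vs 'a' => differ
  Position 5: 'c' vs 'd' => differ
  Position 6: 'b' vs 'b' => same
  Position 7: 'c' vs 'a' => differ
Total differences (Hamming distance): 6

6


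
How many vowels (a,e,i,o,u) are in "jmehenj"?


Input: jmehenj
Checking each character:
  'j' at position 0: consonant
  'm' at position 1: consonant
  'e' at position 2: vowel (running total: 1)
  'h' at position 3: consonant
  'e' at position 4: vowel (running total: 2)
  'n' at position 5: consonant
  'j' at position 6: consonant
Total vowels: 2

2


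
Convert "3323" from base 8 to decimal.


Input: "3323" in base 8
Positional expansion:
  Digit '3' (value 3) x 8^3 = 1536
  Digit '3' (value 3) x 8^2 = 192
  Digit '2' (value 2) x 8^1 = 16
  Digit '3' (value 3) x 8^0 = 3
Sum = 1747

1747


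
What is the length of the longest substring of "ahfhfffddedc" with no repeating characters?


Input: "ahfhfffddedc"
Sliding window (track last position of each char):
  Position 0 ('a'): window [0,0] length 1 -- new best
  Position 1 ('h'): window [0,1] length 2 -- new best
  Position 2 ('f'): window [0,2] length 3 -- new best
  Position 3 ('h'): repeat (last at 1), move window start to 2
  Position 3 ('h'): window [2,3] length 2
  Position 4 ('f'): repeat (last at 2), move window start to 3
  Position 4 ('f'): window [3,4] length 2
  Position 5 ('f'): repeat (last at 4), move window start to 5
  Position 5 ('f'): window [5,5] length 1
  Position 6 ('f'): repeat (last at 5), move window start to 6
  Position 6 ('f'): window [6,6] length 1
  Position 7 ('d'): window [6,7] length 2
  Position 8 ('d'): repeat (last at 7), move window start to 8
  Position 8 ('d'): window [8,8] length 1
  Position 9 ('e'): window [8,9] length 2
  Position 10 ('d'): repeat (last at 8), move window start to 9
  Position 10 ('d'): window [9,10] length 2
  Position 11 ('c'): window [9,11] length 3
Longest substring with no repeats: "ahf" with length 3

3


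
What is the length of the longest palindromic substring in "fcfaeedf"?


Input: "fcfaeedf"
Checking substrings for palindromes:
  [0:3] "fcf" (len 3) => palindrome
  [4:6] "ee" (len 2) => palindrome
Longest palindromic substring: "fcf" with length 3

3


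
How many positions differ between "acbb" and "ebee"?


Comparing "acbb" and "ebee" position by position:
  Position 0: 'a' vs 'e' => DIFFER
  Position 1: 'c' vs 'b' => DIFFER
  Position 2: 'b' vs 'e' => DIFFER
  Position 3: 'b' vs 'e' => DIFFER
Positions that differ: 4

4


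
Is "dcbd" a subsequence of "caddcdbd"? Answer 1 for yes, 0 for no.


Check if "dcbd" is a subsequence of "caddcdbd"
Greedy scan:
  Position 0 ('c'): no match needed
  Position 1 ('a'): no match needed
  Position 2 ('d'): matches sub[0] = 'd'
  Position 3 ('d'): no match needed
  Position 4 ('c'): matches sub[1] = 'c'
  Position 5 ('d'): no match needed
  Position 6 ('b'): matches sub[2] = 'b'
  Position 7 ('d'): matches sub[3] = 'd'
All 4 characters matched => is a subsequence

1


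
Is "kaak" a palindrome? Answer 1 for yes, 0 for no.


Input: kaak
Reversed: kaak
  Compare pos 0 ('k') with pos 3 ('k'): match
  Compare pos 1 ('a') with pos 2 ('a'): match
Result: palindrome

1


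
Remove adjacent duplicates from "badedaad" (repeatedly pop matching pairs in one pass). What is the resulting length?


Input: badedaad
Stack-based adjacent duplicate removal:
  Read 'b': push. Stack: b
  Read 'a': push. Stack: ba
  Read 'd': push. Stack: bad
  Read 'e': push. Stack: bade
  Read 'd': push. Stack: baded
  Read 'a': push. Stack: badeda
  Read 'a': matches stack top 'a' => pop. Stack: baded
  Read 'd': matches stack top 'd' => pop. Stack: bade
Final stack: "bade" (length 4)

4


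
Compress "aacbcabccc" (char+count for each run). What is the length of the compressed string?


Input: aacbcabccc
Runs:
  'a' x 2 => "a2"
  'c' x 1 => "c1"
  'b' x 1 => "b1"
  'c' x 1 => "c1"
  'a' x 1 => "a1"
  'b' x 1 => "b1"
  'c' x 3 => "c3"
Compressed: "a2c1b1c1a1b1c3"
Compressed length: 14

14


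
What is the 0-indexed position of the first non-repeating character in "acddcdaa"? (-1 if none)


Input: acddcdaa
Character frequencies:
  'a': 3
  'c': 2
  'd': 3
Scanning left to right for freq == 1:
  Position 0 ('a'): freq=3, skip
  Position 1 ('c'): freq=2, skip
  Position 2 ('d'): freq=3, skip
  Position 3 ('d'): freq=3, skip
  Position 4 ('c'): freq=2, skip
  Position 5 ('d'): freq=3, skip
  Position 6 ('a'): freq=3, skip
  Position 7 ('a'): freq=3, skip
  No unique character found => answer = -1

-1


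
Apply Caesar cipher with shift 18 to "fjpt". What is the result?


Caesar cipher: shift "fjpt" by 18
  'f' (pos 5) + 18 = pos 23 = 'x'
  'j' (pos 9) + 18 = pos 1 = 'b'
  'p' (pos 15) + 18 = pos 7 = 'h'
  't' (pos 19) + 18 = pos 11 = 'l'
Result: xbhl

xbhl


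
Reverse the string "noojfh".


Input: noojfh
Reading characters right to left:
  Position 5: 'h'
  Position 4: 'f'
  Position 3: 'j'
  Position 2: 'o'
  Position 1: 'o'
  Position 0: 'n'
Reversed: hfjoon

hfjoon


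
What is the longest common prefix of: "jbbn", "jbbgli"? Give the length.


Words: jbbn, jbbgli
  Position 0: all 'j' => match
  Position 1: all 'b' => match
  Position 2: all 'b' => match
  Position 3: ('n', 'g') => mismatch, stop
LCP = "jbb" (length 3)

3


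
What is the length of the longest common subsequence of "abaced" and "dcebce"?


LCS of "abaced" and "dcebce"
DP table:
           d    c    e    b    c    e
      0    0    0    0    0    0    0
  a   0    0    0    0    0    0    0
  b   0    0    0    0    1    1    1
  a   0    0    0    0    1    1    1
  c   0    0    1    1    1    2    2
  e   0    0    1    2    2    2    3
  d   0    1    1    2    2    2    3
LCS length = dp[6][6] = 3

3


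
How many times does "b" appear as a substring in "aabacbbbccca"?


Searching for "b" in "aabacbbbccca"
Scanning each position:
  Position 0: "a" => no
  Position 1: "a" => no
  Position 2: "b" => MATCH
  Position 3: "a" => no
  Position 4: "c" => no
  Position 5: "b" => MATCH
  Position 6: "b" => MATCH
  Position 7: "b" => MATCH
  Position 8: "c" => no
  Position 9: "c" => no
  Position 10: "c" => no
  Position 11: "a" => no
Total occurrences: 4

4


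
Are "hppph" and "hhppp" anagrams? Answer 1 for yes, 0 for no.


Strings: "hppph", "hhppp"
Sorted first:  hhppp
Sorted second: hhppp
Sorted forms match => anagrams

1


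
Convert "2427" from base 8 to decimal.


Input: "2427" in base 8
Positional expansion:
  Digit '2' (value 2) x 8^3 = 1024
  Digit '4' (value 4) x 8^2 = 256
  Digit '2' (value 2) x 8^1 = 16
  Digit '7' (value 7) x 8^0 = 7
Sum = 1303

1303


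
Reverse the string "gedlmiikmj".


Input: gedlmiikmj
Reading characters right to left:
  Position 9: 'j'
  Position 8: 'm'
  Position 7: 'k'
  Position 6: 'i'
  Position 5: 'i'
  Position 4: 'm'
  Position 3: 'l'
  Position 2: 'd'
  Position 1: 'e'
  Position 0: 'g'
Reversed: jmkiimldeg

jmkiimldeg


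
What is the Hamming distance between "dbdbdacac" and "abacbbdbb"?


Comparing "dbdbdacac" and "abacbbdbb" position by position:
  Position 0: 'd' vs 'a' => differ
  Position 1: 'b' vs 'b' => same
  Position 2: 'd' vs 'a' => differ
  Position 3: 'b' vs 'c' => differ
  Position 4: 'd' vs 'b' => differ
  Position 5: 'a' vs 'b' => differ
  Position 6: 'c' vs 'd' => differ
  Position 7: 'a' vs 'b' => differ
  Position 8: 'c' vs 'b' => differ
Total differences (Hamming distance): 8

8


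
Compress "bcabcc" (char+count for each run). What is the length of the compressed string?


Input: bcabcc
Runs:
  'b' x 1 => "b1"
  'c' x 1 => "c1"
  'a' x 1 => "a1"
  'b' x 1 => "b1"
  'c' x 2 => "c2"
Compressed: "b1c1a1b1c2"
Compressed length: 10

10


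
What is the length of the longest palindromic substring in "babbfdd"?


Input: "babbfdd"
Checking substrings for palindromes:
  [0:3] "bab" (len 3) => palindrome
  [2:4] "bb" (len 2) => palindrome
  [5:7] "dd" (len 2) => palindrome
Longest palindromic substring: "bab" with length 3

3


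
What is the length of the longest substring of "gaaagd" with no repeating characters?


Input: "gaaagd"
Sliding window (track last position of each char):
  Position 0 ('g'): window [0,0] length 1 -- new best
  Position 1 ('a'): window [0,1] length 2 -- new best
  Position 2 ('a'): repeat (last at 1), move window start to 2
  Position 2 ('a'): window [2,2] length 1
  Position 3 ('a'): repeat (last at 2), move window start to 3
  Position 3 ('a'): window [3,3] length 1
  Position 4 ('g'): window [3,4] length 2
  Position 5 ('d'): window [3,5] length 3 -- new best
Longest substring with no repeats: "agd" with length 3

3


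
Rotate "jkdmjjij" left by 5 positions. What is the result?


Input: "jkdmjjij", rotate left by 5
First 5 characters: "jkdmj"
Remaining characters: "jij"
Concatenate remaining + first: "jij" + "jkdmj" = "jijjkdmj"

jijjkdmj


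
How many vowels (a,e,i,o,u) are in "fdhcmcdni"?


Input: fdhcmcdni
Checking each character:
  'f' at position 0: consonant
  'd' at position 1: consonant
  'h' at position 2: consonant
  'c' at position 3: consonant
  'm' at position 4: consonant
  'c' at position 5: consonant
  'd' at position 6: consonant
  'n' at position 7: consonant
  'i' at position 8: vowel (running total: 1)
Total vowels: 1

1


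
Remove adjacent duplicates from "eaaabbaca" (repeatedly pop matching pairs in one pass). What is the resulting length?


Input: eaaabbaca
Stack-based adjacent duplicate removal:
  Read 'e': push. Stack: e
  Read 'a': push. Stack: ea
  Read 'a': matches stack top 'a' => pop. Stack: e
  Read 'a': push. Stack: ea
  Read 'b': push. Stack: eab
  Read 'b': matches stack top 'b' => pop. Stack: ea
  Read 'a': matches stack top 'a' => pop. Stack: e
  Read 'c': push. Stack: ec
  Read 'a': push. Stack: eca
Final stack: "eca" (length 3)

3


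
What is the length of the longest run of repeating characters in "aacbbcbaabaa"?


Input: "aacbbcbaabaa"
Scanning for longest run:
  Position 1 ('a'): continues run of 'a', length=2
  Position 2 ('c'): new char, reset run to 1
  Position 3 ('b'): new char, reset run to 1
  Position 4 ('b'): continues run of 'b', length=2
  Position 5 ('c'): new char, reset run to 1
  Position 6 ('b'): new char, reset run to 1
  Position 7 ('a'): new char, reset run to 1
  Position 8 ('a'): continues run of 'a', length=2
  Position 9 ('b'): new char, reset run to 1
  Position 10 ('a'): new char, reset run to 1
  Position 11 ('a'): continues run of 'a', length=2
Longest run: 'a' with length 2

2


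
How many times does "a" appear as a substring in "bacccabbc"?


Searching for "a" in "bacccabbc"
Scanning each position:
  Position 0: "b" => no
  Position 1: "a" => MATCH
  Position 2: "c" => no
  Position 3: "c" => no
  Position 4: "c" => no
  Position 5: "a" => MATCH
  Position 6: "b" => no
  Position 7: "b" => no
  Position 8: "c" => no
Total occurrences: 2

2


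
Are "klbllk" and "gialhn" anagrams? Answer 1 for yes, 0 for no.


Strings: "klbllk", "gialhn"
Sorted first:  bkklll
Sorted second: aghiln
Differ at position 0: 'b' vs 'a' => not anagrams

0


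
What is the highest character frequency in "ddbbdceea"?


Input: ddbbdceea
Character counts:
  'a': 1
  'b': 2
  'c': 1
  'd': 3
  'e': 2
Maximum frequency: 3

3


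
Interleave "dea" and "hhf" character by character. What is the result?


Interleaving "dea" and "hhf":
  Position 0: 'd' from first, 'h' from second => "dh"
  Position 1: 'e' from first, 'h' from second => "eh"
  Position 2: 'a' from first, 'f' from second => "af"
Result: dhehaf

dhehaf


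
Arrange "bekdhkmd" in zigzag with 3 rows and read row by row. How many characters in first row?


Zigzag "bekdhkmd" into 3 rows:
Placing characters:
  'b' => row 0
  'e' => row 1
  'k' => row 2
  'd' => row 1
  'h' => row 0
  'k' => row 1
  'm' => row 2
  'd' => row 1
Rows:
  Row 0: "bh"
  Row 1: "edkd"
  Row 2: "km"
First row length: 2

2


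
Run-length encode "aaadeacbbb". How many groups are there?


Input: aaadeacbbb
Scanning for consecutive runs:
  Group 1: 'a' x 3 (positions 0-2)
  Group 2: 'd' x 1 (positions 3-3)
  Group 3: 'e' x 1 (positions 4-4)
  Group 4: 'a' x 1 (positions 5-5)
  Group 5: 'c' x 1 (positions 6-6)
  Group 6: 'b' x 3 (positions 7-9)
Total groups: 6

6


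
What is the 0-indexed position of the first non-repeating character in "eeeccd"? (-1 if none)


Input: eeeccd
Character frequencies:
  'c': 2
  'd': 1
  'e': 3
Scanning left to right for freq == 1:
  Position 0 ('e'): freq=3, skip
  Position 1 ('e'): freq=3, skip
  Position 2 ('e'): freq=3, skip
  Position 3 ('c'): freq=2, skip
  Position 4 ('c'): freq=2, skip
  Position 5 ('d'): unique! => answer = 5

5


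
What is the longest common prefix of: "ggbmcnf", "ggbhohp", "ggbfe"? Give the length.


Words: ggbmcnf, ggbhohp, ggbfe
  Position 0: all 'g' => match
  Position 1: all 'g' => match
  Position 2: all 'b' => match
  Position 3: ('m', 'h', 'f') => mismatch, stop
LCP = "ggb" (length 3)

3


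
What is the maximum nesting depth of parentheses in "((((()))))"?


Input: "((((()))))"
Tracking depth:
  Position 0 '(': depth becomes 1
  Position 1 '(': depth becomes 2
  Position 2 '(': depth becomes 3
  Position 3 '(': depth becomes 4
  Position 4 '(': depth becomes 5
  Position 5 ')': depth becomes 4
  Position 6 ')': depth becomes 3
  Position 7 ')': depth becomes 2
  Position 8 ')': depth becomes 1
  Position 9 ')': depth becomes 0
Maximum depth reached: 5

5


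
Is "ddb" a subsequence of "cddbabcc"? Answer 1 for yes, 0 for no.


Check if "ddb" is a subsequence of "cddbabcc"
Greedy scan:
  Position 0 ('c'): no match needed
  Position 1 ('d'): matches sub[0] = 'd'
  Position 2 ('d'): matches sub[1] = 'd'
  Position 3 ('b'): matches sub[2] = 'b'
  Position 4 ('a'): no match needed
  Position 5 ('b'): no match needed
  Position 6 ('c'): no match needed
  Position 7 ('c'): no match needed
All 3 characters matched => is a subsequence

1


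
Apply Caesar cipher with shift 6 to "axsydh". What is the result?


Caesar cipher: shift "axsydh" by 6
  'a' (pos 0) + 6 = pos 6 = 'g'
  'x' (pos 23) + 6 = pos 3 = 'd'
  's' (pos 18) + 6 = pos 24 = 'y'
  'y' (pos 24) + 6 = pos 4 = 'e'
  'd' (pos 3) + 6 = pos 9 = 'j'
  'h' (pos 7) + 6 = pos 13 = 'n'
Result: gdyejn

gdyejn


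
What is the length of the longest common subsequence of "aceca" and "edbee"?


LCS of "aceca" and "edbee"
DP table:
           e    d    b    e    e
      0    0    0    0    0    0
  a   0    0    0    0    0    0
  c   0    0    0    0    0    0
  e   0    1    1    1    1    1
  c   0    1    1    1    1    1
  a   0    1    1    1    1    1
LCS length = dp[5][5] = 1

1


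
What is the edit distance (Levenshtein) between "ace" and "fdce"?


Computing edit distance: "ace" -> "fdce"
DP table:
           f    d    c    e
      0    1    2    3    4
  a   1    1    2    3    4
  c   2    2    2    2    3
  e   3    3    3    3    2
Edit distance = dp[3][4] = 2

2


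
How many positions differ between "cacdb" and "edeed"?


Comparing "cacdb" and "edeed" position by position:
  Position 0: 'c' vs 'e' => DIFFER
  Position 1: 'a' vs 'd' => DIFFER
  Position 2: 'c' vs 'e' => DIFFER
  Position 3: 'd' vs 'e' => DIFFER
  Position 4: 'b' vs 'd' => DIFFER
Positions that differ: 5

5


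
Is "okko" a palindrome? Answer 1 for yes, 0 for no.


Input: okko
Reversed: okko
  Compare pos 0 ('o') with pos 3 ('o'): match
  Compare pos 1 ('k') with pos 2 ('k'): match
Result: palindrome

1


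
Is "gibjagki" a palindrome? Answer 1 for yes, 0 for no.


Input: gibjagki
Reversed: ikgajbig
  Compare pos 0 ('g') with pos 7 ('i'): MISMATCH
  Compare pos 1 ('i') with pos 6 ('k'): MISMATCH
  Compare pos 2 ('b') with pos 5 ('g'): MISMATCH
  Compare pos 3 ('j') with pos 4 ('a'): MISMATCH
Result: not a palindrome

0


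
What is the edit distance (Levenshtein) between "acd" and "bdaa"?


Computing edit distance: "acd" -> "bdaa"
DP table:
           b    d    a    a
      0    1    2    3    4
  a   1    1    2    2    3
  c   2    2    2    3    3
  d   3    3    2    3    4
Edit distance = dp[3][4] = 4

4


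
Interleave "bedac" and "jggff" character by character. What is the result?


Interleaving "bedac" and "jggff":
  Position 0: 'b' from first, 'j' from second => "bj"
  Position 1: 'e' from first, 'g' from second => "eg"
  Position 2: 'd' from first, 'g' from second => "dg"
  Position 3: 'a' from first, 'f' from second => "af"
  Position 4: 'c' from first, 'f' from second => "cf"
Result: bjegdgafcf

bjegdgafcf


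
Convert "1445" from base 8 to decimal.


Input: "1445" in base 8
Positional expansion:
  Digit '1' (value 1) x 8^3 = 512
  Digit '4' (value 4) x 8^2 = 256
  Digit '4' (value 4) x 8^1 = 32
  Digit '5' (value 5) x 8^0 = 5
Sum = 805

805


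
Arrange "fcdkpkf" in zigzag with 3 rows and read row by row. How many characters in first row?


Zigzag "fcdkpkf" into 3 rows:
Placing characters:
  'f' => row 0
  'c' => row 1
  'd' => row 2
  'k' => row 1
  'p' => row 0
  'k' => row 1
  'f' => row 2
Rows:
  Row 0: "fp"
  Row 1: "ckk"
  Row 2: "df"
First row length: 2

2


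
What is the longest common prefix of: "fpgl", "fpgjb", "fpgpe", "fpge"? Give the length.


Words: fpgl, fpgjb, fpgpe, fpge
  Position 0: all 'f' => match
  Position 1: all 'p' => match
  Position 2: all 'g' => match
  Position 3: ('l', 'j', 'p', 'e') => mismatch, stop
LCP = "fpg" (length 3)

3


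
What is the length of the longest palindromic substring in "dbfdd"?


Input: "dbfdd"
Checking substrings for palindromes:
  [3:5] "dd" (len 2) => palindrome
Longest palindromic substring: "dd" with length 2

2


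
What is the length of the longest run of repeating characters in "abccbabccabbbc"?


Input: "abccbabccabbbc"
Scanning for longest run:
  Position 1 ('b'): new char, reset run to 1
  Position 2 ('c'): new char, reset run to 1
  Position 3 ('c'): continues run of 'c', length=2
  Position 4 ('b'): new char, reset run to 1
  Position 5 ('a'): new char, reset run to 1
  Position 6 ('b'): new char, reset run to 1
  Position 7 ('c'): new char, reset run to 1
  Position 8 ('c'): continues run of 'c', length=2
  Position 9 ('a'): new char, reset run to 1
  Position 10 ('b'): new char, reset run to 1
  Position 11 ('b'): continues run of 'b', length=2
  Position 12 ('b'): continues run of 'b', length=3
  Position 13 ('c'): new char, reset run to 1
Longest run: 'b' with length 3

3
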